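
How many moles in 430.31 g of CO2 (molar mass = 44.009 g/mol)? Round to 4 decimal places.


n = mass / M
n = 430.31 / 44.009
n = 9.77777273 mol, rounded to 4 dp:

9.7778 mol


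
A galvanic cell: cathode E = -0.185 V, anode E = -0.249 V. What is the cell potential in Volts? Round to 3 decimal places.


Standard cell potential: E_cell = E_cathode - E_anode.
E_cell = -0.185 - (-0.249)
E_cell = 0.064 V, rounded to 3 dp:

0.064 V


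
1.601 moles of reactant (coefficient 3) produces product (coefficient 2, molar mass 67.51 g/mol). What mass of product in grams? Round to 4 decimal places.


Use the coefficient ratio to convert reactant moles to product moles, then multiply by the product's molar mass.
moles_P = moles_R * (coeff_P / coeff_R) = 1.601 * (2/3) = 1.067333
mass_P = moles_P * M_P = 1.067333 * 67.51
mass_P = 72.05565083 g, rounded to 4 dp:

72.0557 g


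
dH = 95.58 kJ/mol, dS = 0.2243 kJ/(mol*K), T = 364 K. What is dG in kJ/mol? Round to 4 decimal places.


Gibbs: dG = dH - T*dS (consistent units, dS already in kJ/(mol*K)).
T*dS = 364 * 0.2243 = 81.6452
dG = 95.58 - (81.6452)
dG = 13.9348 kJ/mol, rounded to 4 dp:

13.9348 kJ/mol


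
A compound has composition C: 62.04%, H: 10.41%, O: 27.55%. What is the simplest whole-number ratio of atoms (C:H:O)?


Assume 100 g of compound, divide each mass% by atomic mass to get moles, then normalize by the smallest to get a raw atom ratio.
Moles per 100 g: C: 62.04/12.011 = 5.1653, H: 10.41/1.008 = 10.3274, O: 27.55/15.999 = 1.722
Raw ratio (divide by min = 1.722): C: 3.0, H: 5.997, O: 1.0
Multiply by 1 to clear fractions: C: 3.0 ~= 3, H: 5.997 ~= 6, O: 1.0 ~= 1
Reduce by GCD to get the simplest whole-number ratio:

3:6:1


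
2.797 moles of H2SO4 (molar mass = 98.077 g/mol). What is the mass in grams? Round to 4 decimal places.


mass = n * M
mass = 2.797 * 98.077
mass = 274.321369 g, rounded to 4 dp:

274.3214 g


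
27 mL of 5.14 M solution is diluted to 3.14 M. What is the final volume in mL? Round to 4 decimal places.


Dilution: M1*V1 = M2*V2, solve for V2.
V2 = M1*V1 / M2
V2 = 5.14 * 27 / 3.14
V2 = 138.78 / 3.14
V2 = 44.19745223 mL, rounded to 4 dp:

44.1975 mL


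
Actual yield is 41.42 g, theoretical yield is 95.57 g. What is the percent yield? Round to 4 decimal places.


% yield = 100 * actual / theoretical
% yield = 100 * 41.42 / 95.57
% yield = 43.33996024 %, rounded to 4 dp:

43.3400 %


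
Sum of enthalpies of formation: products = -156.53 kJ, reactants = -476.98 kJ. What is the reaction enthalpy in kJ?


dH_rxn = sum(dH_f products) - sum(dH_f reactants)
dH_rxn = -156.53 - (-476.98)
dH_rxn = 320.45 kJ:

320.45 kJ


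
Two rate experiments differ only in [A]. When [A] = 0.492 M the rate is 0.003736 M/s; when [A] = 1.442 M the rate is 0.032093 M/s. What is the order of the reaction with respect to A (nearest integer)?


Rate is proportional to [A]^n, so rate2/rate1 = ([A]2/[A]1)^n. Take logs to solve for n.
rate2/rate1 = 0.032093 / 0.003736 = 8.5902
[A]2/[A]1 = 1.442 / 0.492 = 2.9309
n = ln(8.5902) / ln(2.9309) = 2.0
Nearest integer order:

2


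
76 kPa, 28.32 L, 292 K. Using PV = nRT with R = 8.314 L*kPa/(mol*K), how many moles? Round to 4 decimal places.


PV = nRT, solve for n = PV / (RT).
PV = 76 * 28.32 = 2152.32
RT = 8.314 * 292 = 2427.688
n = 2152.32 / 2427.688
n = 0.88657192 mol, rounded to 4 dp:

0.8866 mol


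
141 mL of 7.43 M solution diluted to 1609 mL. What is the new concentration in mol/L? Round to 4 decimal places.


Dilution: M1*V1 = M2*V2, solve for M2.
M2 = M1*V1 / V2
M2 = 7.43 * 141 / 1609
M2 = 1047.63 / 1609
M2 = 0.65110628 mol/L, rounded to 4 dp:

0.6511 mol/L


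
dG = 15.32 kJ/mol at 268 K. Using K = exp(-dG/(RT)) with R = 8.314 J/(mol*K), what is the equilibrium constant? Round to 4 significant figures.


dG is in kJ/mol; multiply by 1000 to match R in J/(mol*K).
RT = 8.314 * 268 = 2228.152 J/mol
exponent = -dG*1000 / (RT) = -(15.32*1000) / 2228.152 = -6.87565301
K = exp(-6.87565301)
K = 0.0010326231, rounded to 4 significant figures:

0.001033


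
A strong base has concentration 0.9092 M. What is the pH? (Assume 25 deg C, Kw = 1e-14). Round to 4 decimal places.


A strong base dissociates completely, so [OH-] equals the given concentration.
pOH = -log10([OH-]) = -log10(0.9092) = 0.041341
pH = 14 - pOH = 14 - 0.041341
pH = 13.958659, rounded to 4 dp:

13.9587


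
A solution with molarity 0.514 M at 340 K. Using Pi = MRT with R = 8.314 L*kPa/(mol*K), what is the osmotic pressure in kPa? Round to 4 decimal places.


Osmotic pressure (van't Hoff): Pi = M*R*T.
RT = 8.314 * 340 = 2826.76
Pi = 0.514 * 2826.76
Pi = 1452.95464 kPa, rounded to 4 dp:

1452.9546 kPa


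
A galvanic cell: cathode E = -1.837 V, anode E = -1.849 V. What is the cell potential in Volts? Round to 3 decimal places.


Standard cell potential: E_cell = E_cathode - E_anode.
E_cell = -1.837 - (-1.849)
E_cell = 0.012 V, rounded to 3 dp:

0.012 V


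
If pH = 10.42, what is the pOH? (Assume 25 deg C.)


At 25 deg C, pH + pOH = 14.
pOH = 14 - pH = 14 - 10.42
pOH = 3.58:

3.58


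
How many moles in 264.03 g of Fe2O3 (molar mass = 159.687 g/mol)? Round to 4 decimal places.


n = mass / M
n = 264.03 / 159.687
n = 1.65342201 mol, rounded to 4 dp:

1.6534 mol


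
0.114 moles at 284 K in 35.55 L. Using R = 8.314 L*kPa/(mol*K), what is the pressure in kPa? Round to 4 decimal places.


PV = nRT, solve for P = nRT / V.
nRT = 0.114 * 8.314 * 284 = 269.1741
P = 269.1741 / 35.55
P = 7.57170464 kPa, rounded to 4 dp:

7.5717 kPa


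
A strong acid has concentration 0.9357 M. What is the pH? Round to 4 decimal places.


A strong acid dissociates completely, so [H+] equals the given concentration.
pH = -log10([H+]) = -log10(0.9357)
pH = 0.02886337, rounded to 4 dp:

0.0289


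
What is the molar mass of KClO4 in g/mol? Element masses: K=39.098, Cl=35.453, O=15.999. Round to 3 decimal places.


M = sum(count * atomic_mass) over atoms.
M = 1*39.098 + 1*35.453 + 4*15.999
M = 39.098 + 35.453 + 63.996
M = 138.547 g/mol, rounded to 3 dp:

138.547 g/mol


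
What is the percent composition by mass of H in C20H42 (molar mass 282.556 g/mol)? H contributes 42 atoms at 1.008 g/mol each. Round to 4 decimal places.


pct = 100 * (n_elem * M_elem) / M_total
mass_contribution = 42 * 1.008 = 42.336 g/mol
pct = 100 * 42.336 / 282.556
pct = 14.98322456 %, rounded to 4 dp:

14.9832 %


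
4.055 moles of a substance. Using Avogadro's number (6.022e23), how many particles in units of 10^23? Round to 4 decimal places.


N = n * NA, then divide by 1e23 for the requested units.
N / 1e23 = n * 6.022
N / 1e23 = 4.055 * 6.022
N / 1e23 = 24.41921, rounded to 4 dp:

24.4192


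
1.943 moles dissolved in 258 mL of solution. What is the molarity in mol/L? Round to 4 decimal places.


Convert volume to liters: V_L = V_mL / 1000.
V_L = 258 / 1000 = 0.258 L
M = n / V_L = 1.943 / 0.258
M = 7.53100775 mol/L, rounded to 4 dp:

7.5310 mol/L


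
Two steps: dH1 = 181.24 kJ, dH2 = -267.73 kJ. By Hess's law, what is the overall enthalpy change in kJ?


Hess's law: enthalpy is a state function, so add the step enthalpies.
dH_total = dH1 + dH2 = 181.24 + (-267.73)
dH_total = -86.49 kJ:

-86.49 kJ


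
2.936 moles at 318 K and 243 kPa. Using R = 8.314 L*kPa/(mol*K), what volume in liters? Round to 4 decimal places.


PV = nRT, solve for V = nRT / P.
nRT = 2.936 * 8.314 * 318 = 7762.3495
V = 7762.3495 / 243
V = 31.9438251 L, rounded to 4 dp:

31.9438 L


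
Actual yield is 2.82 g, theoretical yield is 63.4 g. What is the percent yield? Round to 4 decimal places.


% yield = 100 * actual / theoretical
% yield = 100 * 2.82 / 63.4
% yield = 4.44794953 %, rounded to 4 dp:

4.4479 %


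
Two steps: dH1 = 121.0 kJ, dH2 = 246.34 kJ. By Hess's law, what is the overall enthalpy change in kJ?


Hess's law: enthalpy is a state function, so add the step enthalpies.
dH_total = dH1 + dH2 = 121.0 + (246.34)
dH_total = 367.34 kJ:

367.34 kJ


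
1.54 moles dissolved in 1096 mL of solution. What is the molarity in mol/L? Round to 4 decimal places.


Convert volume to liters: V_L = V_mL / 1000.
V_L = 1096 / 1000 = 1.096 L
M = n / V_L = 1.54 / 1.096
M = 1.40510949 mol/L, rounded to 4 dp:

1.4051 mol/L


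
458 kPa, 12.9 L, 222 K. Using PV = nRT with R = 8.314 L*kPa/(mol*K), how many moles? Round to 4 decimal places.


PV = nRT, solve for n = PV / (RT).
PV = 458 * 12.9 = 5908.2
RT = 8.314 * 222 = 1845.708
n = 5908.2 / 1845.708
n = 3.20104805 mol, rounded to 4 dp:

3.2010 mol


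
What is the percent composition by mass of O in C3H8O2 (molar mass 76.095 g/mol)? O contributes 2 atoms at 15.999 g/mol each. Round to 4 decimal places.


pct = 100 * (n_elem * M_elem) / M_total
mass_contribution = 2 * 15.999 = 31.998 g/mol
pct = 100 * 31.998 / 76.095
pct = 42.05006899 %, rounded to 4 dp:

42.0501 %


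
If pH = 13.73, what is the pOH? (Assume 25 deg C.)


At 25 deg C, pH + pOH = 14.
pOH = 14 - pH = 14 - 13.73
pOH = 0.27:

0.27


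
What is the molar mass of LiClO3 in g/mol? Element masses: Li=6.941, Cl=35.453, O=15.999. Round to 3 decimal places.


M = sum(count * atomic_mass) over atoms.
M = 1*6.941 + 1*35.453 + 3*15.999
M = 6.941 + 35.453 + 47.997
M = 90.391 g/mol, rounded to 3 dp:

90.391 g/mol


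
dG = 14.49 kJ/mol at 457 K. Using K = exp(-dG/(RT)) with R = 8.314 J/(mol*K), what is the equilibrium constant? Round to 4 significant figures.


dG is in kJ/mol; multiply by 1000 to match R in J/(mol*K).
RT = 8.314 * 457 = 3799.498 J/mol
exponent = -dG*1000 / (RT) = -(14.49*1000) / 3799.498 = -3.8136617
K = exp(-3.8136617)
K = 0.022067227, rounded to 4 significant figures:

0.02207


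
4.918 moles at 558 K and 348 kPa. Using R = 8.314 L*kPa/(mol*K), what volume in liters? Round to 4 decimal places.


PV = nRT, solve for V = nRT / P.
nRT = 4.918 * 8.314 * 558 = 22815.6446
V = 22815.6446 / 348
V = 65.56219713 L, rounded to 4 dp:

65.5622 L


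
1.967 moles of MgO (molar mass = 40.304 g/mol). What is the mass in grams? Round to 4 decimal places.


mass = n * M
mass = 1.967 * 40.304
mass = 79.277968 g, rounded to 4 dp:

79.2780 g


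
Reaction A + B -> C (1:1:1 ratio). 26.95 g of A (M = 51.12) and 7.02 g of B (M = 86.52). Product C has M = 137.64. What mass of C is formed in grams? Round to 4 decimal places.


Find moles of each reactant; the smaller value is the limiting reagent in a 1:1:1 reaction, so moles_C equals moles of the limiter.
n_A = mass_A / M_A = 26.95 / 51.12 = 0.527191 mol
n_B = mass_B / M_B = 7.02 / 86.52 = 0.081137 mol
Limiting reagent: B (smaller), n_limiting = 0.081137 mol
mass_C = n_limiting * M_C = 0.081137 * 137.64
mass_C = 11.16769668 g, rounded to 4 dp:

11.1677 g


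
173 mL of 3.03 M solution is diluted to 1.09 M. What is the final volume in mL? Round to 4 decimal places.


Dilution: M1*V1 = M2*V2, solve for V2.
V2 = M1*V1 / M2
V2 = 3.03 * 173 / 1.09
V2 = 524.19 / 1.09
V2 = 480.90825688 mL, rounded to 4 dp:

480.9083 mL


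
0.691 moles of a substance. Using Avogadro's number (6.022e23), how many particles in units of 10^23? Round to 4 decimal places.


N = n * NA, then divide by 1e23 for the requested units.
N / 1e23 = n * 6.022
N / 1e23 = 0.691 * 6.022
N / 1e23 = 4.161202, rounded to 4 dp:

4.1612


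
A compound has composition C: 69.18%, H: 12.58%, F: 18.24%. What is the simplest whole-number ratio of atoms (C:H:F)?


Assume 100 g of compound, divide each mass% by atomic mass to get moles, then normalize by the smallest to get a raw atom ratio.
Moles per 100 g: C: 69.18/12.011 = 5.7597, H: 12.58/1.008 = 12.4802, F: 18.24/18.998 = 0.9601
Raw ratio (divide by min = 0.9601): C: 5.999, H: 12.999, F: 1.0
Multiply by 1 to clear fractions: C: 5.999 ~= 6, H: 12.999 ~= 13, F: 1.0 ~= 1
Reduce by GCD to get the simplest whole-number ratio:

6:13:1


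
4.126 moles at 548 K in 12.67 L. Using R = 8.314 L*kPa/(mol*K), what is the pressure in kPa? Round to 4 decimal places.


PV = nRT, solve for P = nRT / V.
nRT = 4.126 * 8.314 * 548 = 18798.3531
P = 18798.3531 / 12.67
P = 1483.69006314 kPa, rounded to 4 dp:

1483.6901 kPa


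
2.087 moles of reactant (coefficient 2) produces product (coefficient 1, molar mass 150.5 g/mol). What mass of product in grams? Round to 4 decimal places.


Use the coefficient ratio to convert reactant moles to product moles, then multiply by the product's molar mass.
moles_P = moles_R * (coeff_P / coeff_R) = 2.087 * (1/2) = 1.0435
mass_P = moles_P * M_P = 1.0435 * 150.5
mass_P = 157.04675 g, rounded to 4 dp:

157.0468 g


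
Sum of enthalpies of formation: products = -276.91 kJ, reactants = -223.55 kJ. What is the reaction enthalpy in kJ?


dH_rxn = sum(dH_f products) - sum(dH_f reactants)
dH_rxn = -276.91 - (-223.55)
dH_rxn = -53.36 kJ:

-53.36 kJ


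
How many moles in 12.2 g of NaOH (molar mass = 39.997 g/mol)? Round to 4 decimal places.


n = mass / M
n = 12.2 / 39.997
n = 0.30502288 mol, rounded to 4 dp:

0.3050 mol


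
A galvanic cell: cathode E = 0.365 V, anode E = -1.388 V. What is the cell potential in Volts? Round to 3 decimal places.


Standard cell potential: E_cell = E_cathode - E_anode.
E_cell = 0.365 - (-1.388)
E_cell = 1.753 V, rounded to 3 dp:

1.753 V


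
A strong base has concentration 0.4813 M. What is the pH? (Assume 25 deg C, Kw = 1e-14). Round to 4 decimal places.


A strong base dissociates completely, so [OH-] equals the given concentration.
pOH = -log10([OH-]) = -log10(0.4813) = 0.317584
pH = 14 - pOH = 14 - 0.317584
pH = 13.682416, rounded to 4 dp:

13.6824


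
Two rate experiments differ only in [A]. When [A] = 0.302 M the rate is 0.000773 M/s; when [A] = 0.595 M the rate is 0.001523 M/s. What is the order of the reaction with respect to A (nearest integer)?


Rate is proportional to [A]^n, so rate2/rate1 = ([A]2/[A]1)^n. Take logs to solve for n.
rate2/rate1 = 0.001523 / 0.000773 = 1.9702
[A]2/[A]1 = 0.595 / 0.302 = 1.9702
n = ln(1.9702) / ln(1.9702) = 1.0
Nearest integer order:

1


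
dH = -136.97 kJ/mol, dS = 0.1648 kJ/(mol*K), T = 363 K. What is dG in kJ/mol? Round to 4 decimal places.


Gibbs: dG = dH - T*dS (consistent units, dS already in kJ/(mol*K)).
T*dS = 363 * 0.1648 = 59.8224
dG = -136.97 - (59.8224)
dG = -196.7924 kJ/mol, rounded to 4 dp:

-196.7924 kJ/mol


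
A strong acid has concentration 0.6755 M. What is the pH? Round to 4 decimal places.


A strong acid dissociates completely, so [H+] equals the given concentration.
pH = -log10([H+]) = -log10(0.6755)
pH = 0.17037465, rounded to 4 dp:

0.1704


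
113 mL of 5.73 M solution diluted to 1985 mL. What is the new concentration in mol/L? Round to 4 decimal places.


Dilution: M1*V1 = M2*V2, solve for M2.
M2 = M1*V1 / V2
M2 = 5.73 * 113 / 1985
M2 = 647.49 / 1985
M2 = 0.32619144 mol/L, rounded to 4 dp:

0.3262 mol/L


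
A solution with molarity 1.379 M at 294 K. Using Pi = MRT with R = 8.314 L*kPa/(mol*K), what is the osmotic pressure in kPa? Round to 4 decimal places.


Osmotic pressure (van't Hoff): Pi = M*R*T.
RT = 8.314 * 294 = 2444.316
Pi = 1.379 * 2444.316
Pi = 3370.711764 kPa, rounded to 4 dp:

3370.7118 kPa


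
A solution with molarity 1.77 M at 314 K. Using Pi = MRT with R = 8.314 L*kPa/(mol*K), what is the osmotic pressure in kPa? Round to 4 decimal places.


Osmotic pressure (van't Hoff): Pi = M*R*T.
RT = 8.314 * 314 = 2610.596
Pi = 1.77 * 2610.596
Pi = 4620.75492 kPa, rounded to 4 dp:

4620.7549 kPa


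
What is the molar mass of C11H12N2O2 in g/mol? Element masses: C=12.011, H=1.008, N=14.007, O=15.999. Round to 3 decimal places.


M = sum(count * atomic_mass) over atoms.
M = 11*12.011 + 12*1.008 + 2*14.007 + 2*15.999
M = 132.121 + 12.096 + 28.014 + 31.998
M = 204.229 g/mol, rounded to 3 dp:

204.229 g/mol


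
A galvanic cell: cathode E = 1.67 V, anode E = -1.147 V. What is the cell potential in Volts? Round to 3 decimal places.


Standard cell potential: E_cell = E_cathode - E_anode.
E_cell = 1.67 - (-1.147)
E_cell = 2.817 V, rounded to 3 dp:

2.817 V


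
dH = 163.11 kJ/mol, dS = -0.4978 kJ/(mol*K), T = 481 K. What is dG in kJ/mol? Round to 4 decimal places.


Gibbs: dG = dH - T*dS (consistent units, dS already in kJ/(mol*K)).
T*dS = 481 * -0.4978 = -239.4418
dG = 163.11 - (-239.4418)
dG = 402.5518 kJ/mol, rounded to 4 dp:

402.5518 kJ/mol


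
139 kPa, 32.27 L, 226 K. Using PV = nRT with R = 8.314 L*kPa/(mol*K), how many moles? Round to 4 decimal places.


PV = nRT, solve for n = PV / (RT).
PV = 139 * 32.27 = 4485.53
RT = 8.314 * 226 = 1878.964
n = 4485.53 / 1878.964
n = 2.38723573 mol, rounded to 4 dp:

2.3872 mol


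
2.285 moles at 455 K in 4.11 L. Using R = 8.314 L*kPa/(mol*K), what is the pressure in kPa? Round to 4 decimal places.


PV = nRT, solve for P = nRT / V.
nRT = 2.285 * 8.314 * 455 = 8643.858
P = 8643.858 / 4.11
P = 2103.12846715 kPa, rounded to 4 dp:

2103.1285 kPa


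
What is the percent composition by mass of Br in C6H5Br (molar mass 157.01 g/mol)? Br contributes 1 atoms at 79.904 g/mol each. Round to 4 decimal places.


pct = 100 * (n_elem * M_elem) / M_total
mass_contribution = 1 * 79.904 = 79.904 g/mol
pct = 100 * 79.904 / 157.01
pct = 50.89102605 %, rounded to 4 dp:

50.8910 %


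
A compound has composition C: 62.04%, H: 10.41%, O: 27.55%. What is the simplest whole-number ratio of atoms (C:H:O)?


Assume 100 g of compound, divide each mass% by atomic mass to get moles, then normalize by the smallest to get a raw atom ratio.
Moles per 100 g: C: 62.04/12.011 = 5.1653, H: 10.41/1.008 = 10.3274, O: 27.55/15.999 = 1.722
Raw ratio (divide by min = 1.722): C: 3.0, H: 5.997, O: 1.0
Multiply by 1 to clear fractions: C: 3.0 ~= 3, H: 5.997 ~= 6, O: 1.0 ~= 1
Reduce by GCD to get the simplest whole-number ratio:

3:6:1


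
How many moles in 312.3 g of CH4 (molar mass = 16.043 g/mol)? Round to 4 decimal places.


n = mass / M
n = 312.3 / 16.043
n = 19.46643396 mol, rounded to 4 dp:

19.4664 mol


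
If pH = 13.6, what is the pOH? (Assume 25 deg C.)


At 25 deg C, pH + pOH = 14.
pOH = 14 - pH = 14 - 13.6
pOH = 0.4:

0.40


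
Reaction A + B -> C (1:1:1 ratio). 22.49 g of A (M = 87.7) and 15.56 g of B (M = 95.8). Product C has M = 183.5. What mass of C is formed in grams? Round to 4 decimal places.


Find moles of each reactant; the smaller value is the limiting reagent in a 1:1:1 reaction, so moles_C equals moles of the limiter.
n_A = mass_A / M_A = 22.49 / 87.7 = 0.256442 mol
n_B = mass_B / M_B = 15.56 / 95.8 = 0.162422 mol
Limiting reagent: B (smaller), n_limiting = 0.162422 mol
mass_C = n_limiting * M_C = 0.162422 * 183.5
mass_C = 29.804437 g, rounded to 4 dp:

29.8044 g


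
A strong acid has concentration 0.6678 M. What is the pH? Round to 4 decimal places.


A strong acid dissociates completely, so [H+] equals the given concentration.
pH = -log10([H+]) = -log10(0.6678)
pH = 0.17535359, rounded to 4 dp:

0.1754


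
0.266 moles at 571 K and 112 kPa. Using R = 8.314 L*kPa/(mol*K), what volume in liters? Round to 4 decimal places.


PV = nRT, solve for V = nRT / P.
nRT = 0.266 * 8.314 * 571 = 1262.7802
V = 1262.7802 / 112
V = 11.27482321 L, rounded to 4 dp:

11.2748 L


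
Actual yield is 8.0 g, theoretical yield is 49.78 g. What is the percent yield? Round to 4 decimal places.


% yield = 100 * actual / theoretical
% yield = 100 * 8.0 / 49.78
% yield = 16.07071113 %, rounded to 4 dp:

16.0707 %


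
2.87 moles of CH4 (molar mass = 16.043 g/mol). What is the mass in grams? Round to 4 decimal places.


mass = n * M
mass = 2.87 * 16.043
mass = 46.04341 g, rounded to 4 dp:

46.0434 g


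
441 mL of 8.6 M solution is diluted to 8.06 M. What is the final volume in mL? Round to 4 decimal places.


Dilution: M1*V1 = M2*V2, solve for V2.
V2 = M1*V1 / M2
V2 = 8.6 * 441 / 8.06
V2 = 3792.6 / 8.06
V2 = 470.54590571 mL, rounded to 4 dp:

470.5459 mL


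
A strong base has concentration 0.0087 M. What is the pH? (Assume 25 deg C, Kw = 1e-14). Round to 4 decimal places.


A strong base dissociates completely, so [OH-] equals the given concentration.
pOH = -log10([OH-]) = -log10(0.0087) = 2.060481
pH = 14 - pOH = 14 - 2.060481
pH = 11.939519, rounded to 4 dp:

11.9395


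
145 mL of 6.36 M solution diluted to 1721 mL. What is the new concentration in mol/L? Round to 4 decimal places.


Dilution: M1*V1 = M2*V2, solve for M2.
M2 = M1*V1 / V2
M2 = 6.36 * 145 / 1721
M2 = 922.2 / 1721
M2 = 0.53585125 mol/L, rounded to 4 dp:

0.5359 mol/L


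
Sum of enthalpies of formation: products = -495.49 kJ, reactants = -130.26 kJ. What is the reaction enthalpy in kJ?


dH_rxn = sum(dH_f products) - sum(dH_f reactants)
dH_rxn = -495.49 - (-130.26)
dH_rxn = -365.23 kJ:

-365.23 kJ


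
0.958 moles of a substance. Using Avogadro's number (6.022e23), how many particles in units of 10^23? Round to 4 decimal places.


N = n * NA, then divide by 1e23 for the requested units.
N / 1e23 = n * 6.022
N / 1e23 = 0.958 * 6.022
N / 1e23 = 5.769076, rounded to 4 dp:

5.7691


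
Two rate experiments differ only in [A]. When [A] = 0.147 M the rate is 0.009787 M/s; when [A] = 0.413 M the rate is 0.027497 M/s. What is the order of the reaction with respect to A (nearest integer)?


Rate is proportional to [A]^n, so rate2/rate1 = ([A]2/[A]1)^n. Take logs to solve for n.
rate2/rate1 = 0.027497 / 0.009787 = 2.8095
[A]2/[A]1 = 0.413 / 0.147 = 2.8095
n = ln(2.8095) / ln(2.8095) = 1.0
Nearest integer order:

1


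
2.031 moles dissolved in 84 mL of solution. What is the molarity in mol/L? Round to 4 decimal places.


Convert volume to liters: V_L = V_mL / 1000.
V_L = 84 / 1000 = 0.084 L
M = n / V_L = 2.031 / 0.084
M = 24.17857143 mol/L, rounded to 4 dp:

24.1786 mol/L


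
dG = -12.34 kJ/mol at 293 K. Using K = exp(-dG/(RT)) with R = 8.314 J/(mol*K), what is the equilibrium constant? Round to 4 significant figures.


dG is in kJ/mol; multiply by 1000 to match R in J/(mol*K).
RT = 8.314 * 293 = 2436.002 J/mol
exponent = -dG*1000 / (RT) = -(-12.34*1000) / 2436.002 = 5.06567729
K = exp(5.06567729)
K = 158.48775, rounded to 4 significant figures:

158.5


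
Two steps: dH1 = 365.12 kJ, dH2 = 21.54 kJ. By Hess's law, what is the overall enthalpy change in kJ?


Hess's law: enthalpy is a state function, so add the step enthalpies.
dH_total = dH1 + dH2 = 365.12 + (21.54)
dH_total = 386.66 kJ:

386.66 kJ


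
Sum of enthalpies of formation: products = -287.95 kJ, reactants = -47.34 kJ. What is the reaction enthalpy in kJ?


dH_rxn = sum(dH_f products) - sum(dH_f reactants)
dH_rxn = -287.95 - (-47.34)
dH_rxn = -240.61 kJ:

-240.61 kJ


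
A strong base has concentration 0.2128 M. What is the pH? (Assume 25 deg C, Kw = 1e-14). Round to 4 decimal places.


A strong base dissociates completely, so [OH-] equals the given concentration.
pOH = -log10([OH-]) = -log10(0.2128) = 0.672028
pH = 14 - pOH = 14 - 0.672028
pH = 13.327972, rounded to 4 dp:

13.3280


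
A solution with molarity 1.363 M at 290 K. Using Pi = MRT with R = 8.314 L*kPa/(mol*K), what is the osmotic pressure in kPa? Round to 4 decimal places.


Osmotic pressure (van't Hoff): Pi = M*R*T.
RT = 8.314 * 290 = 2411.06
Pi = 1.363 * 2411.06
Pi = 3286.27478 kPa, rounded to 4 dp:

3286.2748 kPa


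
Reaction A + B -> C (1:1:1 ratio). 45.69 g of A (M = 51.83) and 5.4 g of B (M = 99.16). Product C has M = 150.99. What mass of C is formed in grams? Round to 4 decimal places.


Find moles of each reactant; the smaller value is the limiting reagent in a 1:1:1 reaction, so moles_C equals moles of the limiter.
n_A = mass_A / M_A = 45.69 / 51.83 = 0.881536 mol
n_B = mass_B / M_B = 5.4 / 99.16 = 0.054457 mol
Limiting reagent: B (smaller), n_limiting = 0.054457 mol
mass_C = n_limiting * M_C = 0.054457 * 150.99
mass_C = 8.22246243 g, rounded to 4 dp:

8.2225 g


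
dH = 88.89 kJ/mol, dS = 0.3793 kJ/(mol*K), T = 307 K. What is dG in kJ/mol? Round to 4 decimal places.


Gibbs: dG = dH - T*dS (consistent units, dS already in kJ/(mol*K)).
T*dS = 307 * 0.3793 = 116.4451
dG = 88.89 - (116.4451)
dG = -27.5551 kJ/mol, rounded to 4 dp:

-27.5551 kJ/mol


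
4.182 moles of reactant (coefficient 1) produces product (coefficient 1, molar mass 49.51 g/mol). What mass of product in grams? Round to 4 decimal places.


Use the coefficient ratio to convert reactant moles to product moles, then multiply by the product's molar mass.
moles_P = moles_R * (coeff_P / coeff_R) = 4.182 * (1/1) = 4.182
mass_P = moles_P * M_P = 4.182 * 49.51
mass_P = 207.05082 g, rounded to 4 dp:

207.0508 g


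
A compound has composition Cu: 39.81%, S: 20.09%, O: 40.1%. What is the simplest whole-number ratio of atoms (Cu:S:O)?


Assume 100 g of compound, divide each mass% by atomic mass to get moles, then normalize by the smallest to get a raw atom ratio.
Moles per 100 g: Cu: 39.81/63.546 = 0.6265, S: 20.09/32.065 = 0.6265, O: 40.1/15.999 = 2.5064
Raw ratio (divide by min = 0.6265): Cu: 1.0, S: 1.0, O: 4.001
Multiply by 1 to clear fractions: Cu: 1.0 ~= 1, S: 1.0 ~= 1, O: 4.001 ~= 4
Reduce by GCD to get the simplest whole-number ratio:

1:1:4


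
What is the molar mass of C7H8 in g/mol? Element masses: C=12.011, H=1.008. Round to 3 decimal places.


M = sum(count * atomic_mass) over atoms.
M = 7*12.011 + 8*1.008
M = 84.077 + 8.064
M = 92.141 g/mol, rounded to 3 dp:

92.141 g/mol


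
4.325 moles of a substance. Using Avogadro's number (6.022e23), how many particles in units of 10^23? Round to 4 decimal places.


N = n * NA, then divide by 1e23 for the requested units.
N / 1e23 = n * 6.022
N / 1e23 = 4.325 * 6.022
N / 1e23 = 26.04515, rounded to 4 dp:

26.0452


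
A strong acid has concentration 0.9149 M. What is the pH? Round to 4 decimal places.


A strong acid dissociates completely, so [H+] equals the given concentration.
pH = -log10([H+]) = -log10(0.9149)
pH = 0.03862637, rounded to 4 dp:

0.0386


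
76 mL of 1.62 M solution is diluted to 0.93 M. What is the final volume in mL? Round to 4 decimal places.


Dilution: M1*V1 = M2*V2, solve for V2.
V2 = M1*V1 / M2
V2 = 1.62 * 76 / 0.93
V2 = 123.12 / 0.93
V2 = 132.38709677 mL, rounded to 4 dp:

132.3871 mL


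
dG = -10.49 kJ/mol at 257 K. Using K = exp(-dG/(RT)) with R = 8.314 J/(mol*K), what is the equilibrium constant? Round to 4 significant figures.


dG is in kJ/mol; multiply by 1000 to match R in J/(mol*K).
RT = 8.314 * 257 = 2136.698 J/mol
exponent = -dG*1000 / (RT) = -(-10.49*1000) / 2136.698 = 4.90944439
K = exp(4.90944439)
K = 135.56407, rounded to 4 significant figures:

135.6


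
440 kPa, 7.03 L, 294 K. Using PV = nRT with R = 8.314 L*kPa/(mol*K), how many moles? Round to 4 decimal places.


PV = nRT, solve for n = PV / (RT).
PV = 440 * 7.03 = 3093.2
RT = 8.314 * 294 = 2444.316
n = 3093.2 / 2444.316
n = 1.26546649 mol, rounded to 4 dp:

1.2655 mol


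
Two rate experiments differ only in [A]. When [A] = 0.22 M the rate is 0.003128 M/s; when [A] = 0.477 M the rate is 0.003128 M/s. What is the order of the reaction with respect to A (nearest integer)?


Rate is proportional to [A]^n, so rate2/rate1 = ([A]2/[A]1)^n. Take logs to solve for n.
rate2/rate1 = 0.003128 / 0.003128 = 1.0
[A]2/[A]1 = 0.477 / 0.22 = 2.1682
n = ln(1.0) / ln(2.1682) = 0.0
Nearest integer order:

0


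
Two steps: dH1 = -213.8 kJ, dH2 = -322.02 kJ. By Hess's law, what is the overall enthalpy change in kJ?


Hess's law: enthalpy is a state function, so add the step enthalpies.
dH_total = dH1 + dH2 = -213.8 + (-322.02)
dH_total = -535.82 kJ:

-535.82 kJ


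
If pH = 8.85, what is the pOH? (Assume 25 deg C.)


At 25 deg C, pH + pOH = 14.
pOH = 14 - pH = 14 - 8.85
pOH = 5.15:

5.15


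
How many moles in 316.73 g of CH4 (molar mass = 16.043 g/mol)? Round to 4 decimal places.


n = mass / M
n = 316.73 / 16.043
n = 19.74256685 mol, rounded to 4 dp:

19.7426 mol


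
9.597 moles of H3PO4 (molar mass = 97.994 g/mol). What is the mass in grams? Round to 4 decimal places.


mass = n * M
mass = 9.597 * 97.994
mass = 940.448418 g, rounded to 4 dp:

940.4484 g


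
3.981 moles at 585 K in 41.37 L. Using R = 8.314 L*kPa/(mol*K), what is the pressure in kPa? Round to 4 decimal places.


PV = nRT, solve for P = nRT / V.
nRT = 3.981 * 8.314 * 585 = 19362.3499
P = 19362.3499 / 41.37
P = 468.02876239 kPa, rounded to 4 dp:

468.0288 kPa


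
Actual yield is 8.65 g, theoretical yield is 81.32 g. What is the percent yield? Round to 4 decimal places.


% yield = 100 * actual / theoretical
% yield = 100 * 8.65 / 81.32
% yield = 10.63698967 %, rounded to 4 dp:

10.6370 %


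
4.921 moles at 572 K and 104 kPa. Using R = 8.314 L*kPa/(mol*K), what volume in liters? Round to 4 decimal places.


PV = nRT, solve for V = nRT / P.
nRT = 4.921 * 8.314 * 572 = 23402.347
V = 23402.347 / 104
V = 225.02256731 L, rounded to 4 dp:

225.0226 L


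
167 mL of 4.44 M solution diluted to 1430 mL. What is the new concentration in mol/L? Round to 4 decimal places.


Dilution: M1*V1 = M2*V2, solve for M2.
M2 = M1*V1 / V2
M2 = 4.44 * 167 / 1430
M2 = 741.48 / 1430
M2 = 0.51851748 mol/L, rounded to 4 dp:

0.5185 mol/L


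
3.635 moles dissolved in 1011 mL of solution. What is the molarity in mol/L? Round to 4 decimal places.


Convert volume to liters: V_L = V_mL / 1000.
V_L = 1011 / 1000 = 1.011 L
M = n / V_L = 3.635 / 1.011
M = 3.59545005 mol/L, rounded to 4 dp:

3.5955 mol/L


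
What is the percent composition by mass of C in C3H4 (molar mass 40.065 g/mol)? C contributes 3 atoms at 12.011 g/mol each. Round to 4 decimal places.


pct = 100 * (n_elem * M_elem) / M_total
mass_contribution = 3 * 12.011 = 36.033 g/mol
pct = 100 * 36.033 / 40.065
pct = 89.93635343 %, rounded to 4 dp:

89.9364 %


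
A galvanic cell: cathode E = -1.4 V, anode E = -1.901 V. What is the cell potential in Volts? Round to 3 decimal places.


Standard cell potential: E_cell = E_cathode - E_anode.
E_cell = -1.4 - (-1.901)
E_cell = 0.501 V, rounded to 3 dp:

0.501 V


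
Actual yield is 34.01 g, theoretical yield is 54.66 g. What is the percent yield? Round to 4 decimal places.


% yield = 100 * actual / theoretical
% yield = 100 * 34.01 / 54.66
% yield = 62.22100256 %, rounded to 4 dp:

62.2210 %


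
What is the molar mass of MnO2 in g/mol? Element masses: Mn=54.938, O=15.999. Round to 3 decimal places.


M = sum(count * atomic_mass) over atoms.
M = 1*54.938 + 2*15.999
M = 54.938 + 31.998
M = 86.936 g/mol, rounded to 3 dp:

86.936 g/mol


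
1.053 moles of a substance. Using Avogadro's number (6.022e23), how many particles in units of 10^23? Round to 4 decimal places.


N = n * NA, then divide by 1e23 for the requested units.
N / 1e23 = n * 6.022
N / 1e23 = 1.053 * 6.022
N / 1e23 = 6.341166, rounded to 4 dp:

6.3412


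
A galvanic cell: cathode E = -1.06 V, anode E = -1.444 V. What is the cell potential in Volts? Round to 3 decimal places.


Standard cell potential: E_cell = E_cathode - E_anode.
E_cell = -1.06 - (-1.444)
E_cell = 0.384 V, rounded to 3 dp:

0.384 V


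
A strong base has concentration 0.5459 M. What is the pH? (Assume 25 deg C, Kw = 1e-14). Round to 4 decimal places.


A strong base dissociates completely, so [OH-] equals the given concentration.
pOH = -log10([OH-]) = -log10(0.5459) = 0.262887
pH = 14 - pOH = 14 - 0.262887
pH = 13.737113, rounded to 4 dp:

13.7371


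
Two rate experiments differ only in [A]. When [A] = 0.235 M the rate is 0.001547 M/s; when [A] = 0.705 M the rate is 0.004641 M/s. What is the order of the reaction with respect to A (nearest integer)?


Rate is proportional to [A]^n, so rate2/rate1 = ([A]2/[A]1)^n. Take logs to solve for n.
rate2/rate1 = 0.004641 / 0.001547 = 3.0
[A]2/[A]1 = 0.705 / 0.235 = 3.0
n = ln(3.0) / ln(3.0) = 1.0
Nearest integer order:

1


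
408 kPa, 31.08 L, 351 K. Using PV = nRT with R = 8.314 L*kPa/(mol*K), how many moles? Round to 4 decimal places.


PV = nRT, solve for n = PV / (RT).
PV = 408 * 31.08 = 12680.64
RT = 8.314 * 351 = 2918.214
n = 12680.64 / 2918.214
n = 4.34534273 mol, rounded to 4 dp:

4.3453 mol


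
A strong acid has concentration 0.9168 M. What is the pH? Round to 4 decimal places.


A strong acid dissociates completely, so [H+] equals the given concentration.
pH = -log10([H+]) = -log10(0.9168)
pH = 0.0377254, rounded to 4 dp:

0.0377


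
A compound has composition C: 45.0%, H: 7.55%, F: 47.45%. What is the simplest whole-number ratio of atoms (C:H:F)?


Assume 100 g of compound, divide each mass% by atomic mass to get moles, then normalize by the smallest to get a raw atom ratio.
Moles per 100 g: C: 45.0/12.011 = 3.7466, H: 7.55/1.008 = 7.4901, F: 47.45/18.998 = 2.4976
Raw ratio (divide by min = 2.4976): C: 1.5, H: 2.999, F: 1.0
Multiply by 2 to clear fractions: C: 3.0 ~= 3, H: 5.998 ~= 6, F: 2.0 ~= 2
Reduce by GCD to get the simplest whole-number ratio:

3:6:2


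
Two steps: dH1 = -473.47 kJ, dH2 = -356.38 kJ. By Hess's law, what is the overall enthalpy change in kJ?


Hess's law: enthalpy is a state function, so add the step enthalpies.
dH_total = dH1 + dH2 = -473.47 + (-356.38)
dH_total = -829.85 kJ:

-829.85 kJ


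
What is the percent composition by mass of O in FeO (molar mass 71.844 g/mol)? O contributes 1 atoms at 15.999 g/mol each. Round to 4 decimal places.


pct = 100 * (n_elem * M_elem) / M_total
mass_contribution = 1 * 15.999 = 15.999 g/mol
pct = 100 * 15.999 / 71.844
pct = 22.26908301 %, rounded to 4 dp:

22.2691 %


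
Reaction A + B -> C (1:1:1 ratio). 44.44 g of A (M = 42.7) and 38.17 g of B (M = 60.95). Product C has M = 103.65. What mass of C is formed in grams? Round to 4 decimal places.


Find moles of each reactant; the smaller value is the limiting reagent in a 1:1:1 reaction, so moles_C equals moles of the limiter.
n_A = mass_A / M_A = 44.44 / 42.7 = 1.040749 mol
n_B = mass_B / M_B = 38.17 / 60.95 = 0.626251 mol
Limiting reagent: B (smaller), n_limiting = 0.626251 mol
mass_C = n_limiting * M_C = 0.626251 * 103.65
mass_C = 64.91091615 g, rounded to 4 dp:

64.9109 g


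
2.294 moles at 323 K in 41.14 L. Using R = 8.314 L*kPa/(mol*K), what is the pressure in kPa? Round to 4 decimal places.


PV = nRT, solve for P = nRT / V.
nRT = 2.294 * 8.314 * 323 = 6160.3581
P = 6160.3581 / 41.14
P = 149.74132474 kPa, rounded to 4 dp:

149.7413 kPa


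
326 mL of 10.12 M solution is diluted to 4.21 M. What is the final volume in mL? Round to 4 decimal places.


Dilution: M1*V1 = M2*V2, solve for V2.
V2 = M1*V1 / M2
V2 = 10.12 * 326 / 4.21
V2 = 3299.12 / 4.21
V2 = 783.63895487 mL, rounded to 4 dp:

783.6390 mL


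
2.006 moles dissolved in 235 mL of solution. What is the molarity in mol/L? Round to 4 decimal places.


Convert volume to liters: V_L = V_mL / 1000.
V_L = 235 / 1000 = 0.235 L
M = n / V_L = 2.006 / 0.235
M = 8.53617021 mol/L, rounded to 4 dp:

8.5362 mol/L


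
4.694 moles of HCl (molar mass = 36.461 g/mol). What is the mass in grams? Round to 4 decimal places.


mass = n * M
mass = 4.694 * 36.461
mass = 171.147934 g, rounded to 4 dp:

171.1479 g


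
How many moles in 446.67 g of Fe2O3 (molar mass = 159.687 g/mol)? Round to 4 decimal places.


n = mass / M
n = 446.67 / 159.687
n = 2.79715944 mol, rounded to 4 dp:

2.7972 mol


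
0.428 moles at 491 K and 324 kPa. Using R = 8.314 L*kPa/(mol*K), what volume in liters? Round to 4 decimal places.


PV = nRT, solve for V = nRT / P.
nRT = 0.428 * 8.314 * 491 = 1747.1705
V = 1747.1705 / 324
V = 5.39250154 L, rounded to 4 dp:

5.3925 L


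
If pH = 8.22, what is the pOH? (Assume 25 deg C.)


At 25 deg C, pH + pOH = 14.
pOH = 14 - pH = 14 - 8.22
pOH = 5.78:

5.78


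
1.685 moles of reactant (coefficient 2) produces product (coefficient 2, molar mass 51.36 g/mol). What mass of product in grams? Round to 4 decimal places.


Use the coefficient ratio to convert reactant moles to product moles, then multiply by the product's molar mass.
moles_P = moles_R * (coeff_P / coeff_R) = 1.685 * (2/2) = 1.685
mass_P = moles_P * M_P = 1.685 * 51.36
mass_P = 86.5416 g, rounded to 4 dp:

86.5416 g


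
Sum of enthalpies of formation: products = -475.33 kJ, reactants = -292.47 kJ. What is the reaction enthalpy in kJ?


dH_rxn = sum(dH_f products) - sum(dH_f reactants)
dH_rxn = -475.33 - (-292.47)
dH_rxn = -182.86 kJ:

-182.86 kJ


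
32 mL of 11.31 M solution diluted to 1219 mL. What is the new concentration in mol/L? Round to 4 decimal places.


Dilution: M1*V1 = M2*V2, solve for M2.
M2 = M1*V1 / V2
M2 = 11.31 * 32 / 1219
M2 = 361.92 / 1219
M2 = 0.2968991 mol/L, rounded to 4 dp:

0.2969 mol/L


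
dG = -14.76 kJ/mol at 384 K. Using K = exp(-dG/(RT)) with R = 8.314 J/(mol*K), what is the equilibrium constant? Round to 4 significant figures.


dG is in kJ/mol; multiply by 1000 to match R in J/(mol*K).
RT = 8.314 * 384 = 3192.576 J/mol
exponent = -dG*1000 / (RT) = -(-14.76*1000) / 3192.576 = 4.62322588
K = exp(4.62322588)
K = 101.82197, rounded to 4 significant figures:

101.8


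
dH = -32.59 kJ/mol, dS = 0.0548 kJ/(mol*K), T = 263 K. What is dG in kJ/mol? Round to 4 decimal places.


Gibbs: dG = dH - T*dS (consistent units, dS already in kJ/(mol*K)).
T*dS = 263 * 0.0548 = 14.4124
dG = -32.59 - (14.4124)
dG = -47.0024 kJ/mol, rounded to 4 dp:

-47.0024 kJ/mol


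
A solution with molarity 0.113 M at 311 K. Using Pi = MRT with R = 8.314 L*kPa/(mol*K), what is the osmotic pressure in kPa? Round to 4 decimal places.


Osmotic pressure (van't Hoff): Pi = M*R*T.
RT = 8.314 * 311 = 2585.654
Pi = 0.113 * 2585.654
Pi = 292.178902 kPa, rounded to 4 dp:

292.1789 kPa


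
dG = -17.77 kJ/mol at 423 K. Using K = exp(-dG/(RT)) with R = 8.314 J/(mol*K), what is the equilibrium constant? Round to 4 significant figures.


dG is in kJ/mol; multiply by 1000 to match R in J/(mol*K).
RT = 8.314 * 423 = 3516.822 J/mol
exponent = -dG*1000 / (RT) = -(-17.77*1000) / 3516.822 = 5.05285738
K = exp(5.05285738)
K = 156.46892, rounded to 4 significant figures:

156.5


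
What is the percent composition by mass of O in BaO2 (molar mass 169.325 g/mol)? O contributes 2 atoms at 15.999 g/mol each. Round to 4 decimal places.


pct = 100 * (n_elem * M_elem) / M_total
mass_contribution = 2 * 15.999 = 31.998 g/mol
pct = 100 * 31.998 / 169.325
pct = 18.89738668 %, rounded to 4 dp:

18.8974 %


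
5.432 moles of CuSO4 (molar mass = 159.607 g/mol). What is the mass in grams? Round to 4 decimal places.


mass = n * M
mass = 5.432 * 159.607
mass = 866.985224 g, rounded to 4 dp:

866.9852 g


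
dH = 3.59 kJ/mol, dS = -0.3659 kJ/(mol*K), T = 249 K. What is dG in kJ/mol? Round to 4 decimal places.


Gibbs: dG = dH - T*dS (consistent units, dS already in kJ/(mol*K)).
T*dS = 249 * -0.3659 = -91.1091
dG = 3.59 - (-91.1091)
dG = 94.6991 kJ/mol, rounded to 4 dp:

94.6991 kJ/mol


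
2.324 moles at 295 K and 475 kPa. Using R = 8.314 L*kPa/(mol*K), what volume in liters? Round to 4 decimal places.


PV = nRT, solve for V = nRT / P.
nRT = 2.324 * 8.314 * 295 = 5699.9121
V = 5699.9121 / 475
V = 11.99981495 L, rounded to 4 dp:

11.9998 L


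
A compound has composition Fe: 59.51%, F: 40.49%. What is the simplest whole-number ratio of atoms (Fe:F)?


Assume 100 g of compound, divide each mass% by atomic mass to get moles, then normalize by the smallest to get a raw atom ratio.
Moles per 100 g: Fe: 59.51/55.845 = 1.0656, F: 40.49/18.998 = 2.1313
Raw ratio (divide by min = 1.0656): Fe: 1.0, F: 2.0
Multiply by 1 to clear fractions: Fe: 1.0 ~= 1, F: 2.0 ~= 2
Reduce by GCD to get the simplest whole-number ratio:

1:2


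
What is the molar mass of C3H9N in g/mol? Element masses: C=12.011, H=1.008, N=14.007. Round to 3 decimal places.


M = sum(count * atomic_mass) over atoms.
M = 3*12.011 + 9*1.008 + 1*14.007
M = 36.033 + 9.072 + 14.007
M = 59.112 g/mol, rounded to 3 dp:

59.112 g/mol


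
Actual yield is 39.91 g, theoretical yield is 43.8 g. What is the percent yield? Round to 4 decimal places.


% yield = 100 * actual / theoretical
% yield = 100 * 39.91 / 43.8
% yield = 91.11872146 %, rounded to 4 dp:

91.1187 %
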